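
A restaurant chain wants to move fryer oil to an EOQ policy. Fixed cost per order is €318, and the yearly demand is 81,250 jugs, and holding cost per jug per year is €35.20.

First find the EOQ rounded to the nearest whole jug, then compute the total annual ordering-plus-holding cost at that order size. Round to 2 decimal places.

Optimal lot size Q* = (2 × 81,250 × €318 / €35.2)^½ ≈ 1,211.63 → Q = 1,212 jugs
Annual ordering cost = (D/Q)·S = (81,250/1,212) × 318 = €21,318.07
Annual holding cost  = (Q/2)·H = (1,212/2) × 35.2 = €21,331.20
Total = €21,318.07 + €21,331.20 = €42,649.27

€42,649.27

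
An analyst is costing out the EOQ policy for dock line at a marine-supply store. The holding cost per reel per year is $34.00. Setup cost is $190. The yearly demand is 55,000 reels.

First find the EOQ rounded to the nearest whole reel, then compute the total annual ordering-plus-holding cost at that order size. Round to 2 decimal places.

EOQ = √(2DS/H) = √(2 × 55,000 × 190 / 34)
    = √(614,705.88) ≈ 784.03 → Q = 784 reels
Ordering: D/Q × S = 55,000/784 × $190 = $13,329.08
Holding:  Q/2 × H = 784/2 × $34 = $13,328.00
Total = $13,329.08 + $13,328.00 = $26,657.08

$26,657.08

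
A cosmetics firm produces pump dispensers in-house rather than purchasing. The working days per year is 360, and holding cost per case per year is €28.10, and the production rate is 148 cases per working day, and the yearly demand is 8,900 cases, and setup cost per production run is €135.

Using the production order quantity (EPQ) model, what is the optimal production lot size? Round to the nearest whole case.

Daily demand d = 8,900/360 = 24.722; p = 148; 1 − d/p = 0.83296
EPQ = √(2DS / (H(1 − d/p)))
    = √(2 × 8,900 × 135 / (28.1 × 0.83296)) ≈ 320.41

320 cases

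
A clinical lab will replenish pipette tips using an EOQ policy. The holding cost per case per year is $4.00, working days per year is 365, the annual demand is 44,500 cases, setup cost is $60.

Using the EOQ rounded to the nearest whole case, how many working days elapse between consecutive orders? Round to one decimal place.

2DS/H = 2·44,500·60/4 = 1,335,000.00
EOQ = √1,335,000.00 ≈ 1,155.42 → Q = 1,155 cases
T = Q/D × 365 days = 1,155/44,500 × 365 = 9.474 days

9.5 days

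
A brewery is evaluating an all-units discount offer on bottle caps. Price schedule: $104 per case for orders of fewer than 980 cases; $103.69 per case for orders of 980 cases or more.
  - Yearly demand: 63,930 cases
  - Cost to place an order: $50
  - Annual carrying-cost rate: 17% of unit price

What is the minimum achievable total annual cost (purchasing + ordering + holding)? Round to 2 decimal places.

$6,640,800.81

H₁ = 17%×$104 = $17.6800;  H₂ = 17%×$103.69 = $17.6273
EOQ₁ = √(2×63,930×50/17.6800) = 601.33  (< 980, feasible at tier 1)
EOQ₂ = √(2×63,930×50/17.6273) = 602.23  (< 980 → use Q = 980 at tier-2 price)
TC(tier 1 (EOQ₁), Q≈601.3) = $6,659,351.47
TC(tier 2, Q≈980.0) = $6,640,800.81
Minimum at tier 2: $6,640,800.81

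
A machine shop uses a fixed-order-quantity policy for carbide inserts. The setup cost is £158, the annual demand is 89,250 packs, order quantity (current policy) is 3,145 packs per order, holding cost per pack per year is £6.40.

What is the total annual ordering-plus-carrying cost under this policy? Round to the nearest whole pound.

£14,548

Orders/yr = 89,250/3,145 = 28.378; ordering cost = 28.378 × £158 = £4,483.78
Average inventory = 3,145/2 = 1572.5; holding cost = 1572.5 × £6.4 = £10,064.00
Total = £4,483.78 + £10,064.00 = £14,547.78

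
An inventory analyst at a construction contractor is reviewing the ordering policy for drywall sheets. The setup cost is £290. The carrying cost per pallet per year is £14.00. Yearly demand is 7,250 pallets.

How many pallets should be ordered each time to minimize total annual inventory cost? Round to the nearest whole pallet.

2DS/H = 2·7,250·290/14 = 300,357.14
EOQ = √300,357.14 ≈ 548.05

548 pallets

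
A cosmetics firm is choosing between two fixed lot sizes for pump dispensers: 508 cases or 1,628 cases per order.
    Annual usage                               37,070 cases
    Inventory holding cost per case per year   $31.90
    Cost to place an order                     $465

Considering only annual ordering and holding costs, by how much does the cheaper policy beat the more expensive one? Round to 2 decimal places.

$5,480.01

For each Q, cost = (D/Q)·S + (Q/2)·H.
TC(508) = (37,070/508)×465 + (508/2)×31.9 = $42,034.79
TC(1,628) = (37,070/1,628)×465 + (1,628/2)×31.9 = $36,554.78
Lots of 1,628 are cheaper by $5,480.01.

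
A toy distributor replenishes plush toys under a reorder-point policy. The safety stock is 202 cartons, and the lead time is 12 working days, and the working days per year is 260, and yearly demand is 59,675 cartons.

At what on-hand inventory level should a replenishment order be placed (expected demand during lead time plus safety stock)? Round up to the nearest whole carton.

Daily demand d = 59,675 / 260 = 229.519 cartons/day
Demand during lead time = 229.519 × 12 = 2,754.23
Reorder point = 2,754.23 + 202 = 2,956.23 → round up

2,957 cartons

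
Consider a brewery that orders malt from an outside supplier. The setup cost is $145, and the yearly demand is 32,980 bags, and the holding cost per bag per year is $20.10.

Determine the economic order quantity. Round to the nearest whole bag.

Optimal lot size Q* = (2 × 32,980 × $145 / $20.1)^½ ≈ 689.80

690 bags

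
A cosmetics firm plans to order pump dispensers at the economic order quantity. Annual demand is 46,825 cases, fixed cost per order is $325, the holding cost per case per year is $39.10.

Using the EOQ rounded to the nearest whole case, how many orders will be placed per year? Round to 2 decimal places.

53.09 orders per year

EOQ = √(2DS/H) = √(2 × 46,825 × 325 / 39.1)
    = √(778,420.72) ≈ 882.28 → Q = 882
N = D/Q = 46,825/882 ≈ 53.090 orders/yr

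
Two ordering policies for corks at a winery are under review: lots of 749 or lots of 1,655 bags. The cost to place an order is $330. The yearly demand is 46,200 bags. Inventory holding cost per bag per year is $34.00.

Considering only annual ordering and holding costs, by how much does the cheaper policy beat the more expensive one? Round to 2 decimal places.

TC(Q) = (D/Q)S + (Q/2)H
TC(749) = (46,200/749)×330 + (749/2)×34 = $33,088.14
TC(1,655) = (46,200/1,655)×330 + (1,655/2)×34 = $37,347.08
Cheaper: Q = 749.  Difference = $4,258.94

$4,258.94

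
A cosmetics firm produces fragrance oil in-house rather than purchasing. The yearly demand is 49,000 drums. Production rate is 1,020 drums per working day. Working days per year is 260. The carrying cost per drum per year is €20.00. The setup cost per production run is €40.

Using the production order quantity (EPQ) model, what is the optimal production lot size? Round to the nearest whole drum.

490 drums

Daily demand d = 49,000/260 = 188.462; p = 1020; 1 − d/p = 0.81523
EPQ = √(2DS / (H(1 − d/p)))
    = √(2 × 49,000 × 40 / (20 × 0.81523)) ≈ 490.33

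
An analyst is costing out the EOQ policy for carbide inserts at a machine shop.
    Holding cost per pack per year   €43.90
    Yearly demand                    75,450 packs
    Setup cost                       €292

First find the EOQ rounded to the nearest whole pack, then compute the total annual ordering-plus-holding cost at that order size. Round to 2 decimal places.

Q* = √(2·D·S / H) = √(2·75,450·292 / 43.9) = √1,003,708.4 ≈ 1,001.85 → Q = 1,002 packs
Orders/yr = 75,450/1,002 = 75.299; ordering cost = 75.299 × €292 = €21,987.43
Average inventory = 1,002/2 = 501; holding cost = 501 × €43.9 = €21,993.90
Total = €21,987.43 + €21,993.90 = €43,981.33

€43,981.33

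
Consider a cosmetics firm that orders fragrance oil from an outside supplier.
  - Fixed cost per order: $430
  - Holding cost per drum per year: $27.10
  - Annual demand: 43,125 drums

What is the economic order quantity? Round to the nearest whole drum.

Q* = √(2·D·S / H) = √(2·43,125·430 / 27.1) = √1,368,542.4 ≈ 1,169.85

1,170 drums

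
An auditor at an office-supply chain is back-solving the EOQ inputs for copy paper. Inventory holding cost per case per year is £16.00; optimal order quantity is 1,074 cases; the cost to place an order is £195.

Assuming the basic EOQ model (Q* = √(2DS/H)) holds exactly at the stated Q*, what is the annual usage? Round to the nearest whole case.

47,322 cases per year

Since Q* = (2DS/H)^½, squaring gives Q*²·H = 2DS.
D = Q²H / (2S) = 1,074² × 16 / (2 × 195) = 47,322.09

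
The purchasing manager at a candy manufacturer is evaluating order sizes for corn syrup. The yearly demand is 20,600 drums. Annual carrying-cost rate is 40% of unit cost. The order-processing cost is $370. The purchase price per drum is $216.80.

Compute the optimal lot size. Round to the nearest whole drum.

419 drums

H = i·C = 0.4 × $216.8 = $86.7200 per drum-year
Optimal lot size Q* = (2 × 20,600 × $370 / $86.72)^½ ≈ 419.27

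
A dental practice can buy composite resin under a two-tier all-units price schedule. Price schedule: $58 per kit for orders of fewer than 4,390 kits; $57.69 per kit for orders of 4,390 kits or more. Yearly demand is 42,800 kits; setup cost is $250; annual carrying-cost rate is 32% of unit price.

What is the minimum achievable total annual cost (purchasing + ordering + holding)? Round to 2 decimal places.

H₁ = 32%×$58 = $18.5600;  H₂ = 32%×$57.69 = $18.4608
EOQ₁ = √(2×42,800×250/18.5600) = 1,073.79  (< 4,390, feasible at tier 1)
EOQ₂ = √(2×42,800×250/18.4608) = 1,076.67  (< 4,390 → use Q = 4,390 at tier-2 price)
TC(tier 1 (EOQ₁), Q≈1,073.8) = $2,502,329.48
TC(tier 2, Q≈4,390.0) = $2,512,090.81
Minimum at tier 1 (EOQ₁): $2,502,329.48

$2,502,329.48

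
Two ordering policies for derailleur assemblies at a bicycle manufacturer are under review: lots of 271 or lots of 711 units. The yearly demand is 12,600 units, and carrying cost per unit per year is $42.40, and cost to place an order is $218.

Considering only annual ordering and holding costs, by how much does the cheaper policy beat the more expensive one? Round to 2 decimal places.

$3,055.50

TC(Q) = (D/Q)S + (Q/2)H
TC(271) = (12,600/271)×218 + (271/2)×42.4 = $15,880.99
TC(711) = (12,600/711)×218 + (711/2)×42.4 = $18,936.49
|ΔTC| = |$15,880.99 − $18,936.49| = $3,055.50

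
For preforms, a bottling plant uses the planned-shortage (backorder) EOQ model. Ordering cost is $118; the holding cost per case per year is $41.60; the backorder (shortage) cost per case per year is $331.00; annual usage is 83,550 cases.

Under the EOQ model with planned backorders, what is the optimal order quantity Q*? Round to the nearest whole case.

730 cases

Basic EOQ = √(2·83,550·118/41.6) = 688.466
Backorder adjustment √((H+b)/b) = √((41.6+331)/331) = 1.0610
Q* = 688.466 × 1.0610 ≈ 730.45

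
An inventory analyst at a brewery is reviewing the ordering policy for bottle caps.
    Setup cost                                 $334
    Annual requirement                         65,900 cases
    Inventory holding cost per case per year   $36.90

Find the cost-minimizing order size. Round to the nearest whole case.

1,092 cases

2DS/H = 2·65,900·334/36.9 = 1,192,986.45
EOQ = √1,192,986.45 ≈ 1,092.24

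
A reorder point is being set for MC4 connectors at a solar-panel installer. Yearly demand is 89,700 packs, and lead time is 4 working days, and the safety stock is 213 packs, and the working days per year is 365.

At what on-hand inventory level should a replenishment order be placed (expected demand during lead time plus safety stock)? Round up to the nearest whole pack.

Daily demand d = 89,700 / 365 = 245.753 packs/day
Demand during lead time = 245.753 × 4 = 983.01
Reorder point = 983.01 + 213 = 1,196.01 → round up

1,197 packs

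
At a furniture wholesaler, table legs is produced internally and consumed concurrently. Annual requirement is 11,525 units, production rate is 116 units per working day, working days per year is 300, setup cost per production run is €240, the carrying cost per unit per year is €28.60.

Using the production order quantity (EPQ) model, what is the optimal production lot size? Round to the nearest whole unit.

d = 11,525/300 = 38.4167 units/day;  effective holding cost H(1 − d/p) = 28.6·(1 − 38.4167/116) = 19.12830
Q* = √(2DS / H_eff) = √(2·11,525·240 / 19.12830) ≈ 537.78

538 units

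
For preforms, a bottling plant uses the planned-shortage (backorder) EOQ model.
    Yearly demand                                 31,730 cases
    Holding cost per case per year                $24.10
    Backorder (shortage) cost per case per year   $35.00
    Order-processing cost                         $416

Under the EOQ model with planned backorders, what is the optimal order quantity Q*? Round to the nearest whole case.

1,360 cases

Basic EOQ = √(2·31,730·416/24.1) = 1,046.618
Backorder adjustment √((H+b)/b) = √((24.1+35)/35) = 1.2995
Q* = 1,046.618 × 1.2995 ≈ 1,360.03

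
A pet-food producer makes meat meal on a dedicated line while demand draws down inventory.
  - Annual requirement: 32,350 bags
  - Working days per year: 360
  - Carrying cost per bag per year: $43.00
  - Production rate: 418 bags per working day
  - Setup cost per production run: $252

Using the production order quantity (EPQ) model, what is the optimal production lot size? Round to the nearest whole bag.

d = 32,350/360 = 89.8611 bags/day;  effective holding cost H(1 − d/p) = 43·(1 − 89.8611/418) = 33.75591
Q* = √(2DS / H_eff) = √(2·32,350·252 / 33.75591) ≈ 694.99

695 bags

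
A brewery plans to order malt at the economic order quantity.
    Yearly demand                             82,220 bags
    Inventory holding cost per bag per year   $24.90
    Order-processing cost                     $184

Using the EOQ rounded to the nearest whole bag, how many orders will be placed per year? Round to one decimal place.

2DS/H = 2·82,220·184/24.9 = 1,215,138.96
EOQ = √1,215,138.96 ≈ 1,102.33 → Q = 1,102
N = D/Q = 82,220/1,102 ≈ 74.610 orders/yr

74.6 orders per year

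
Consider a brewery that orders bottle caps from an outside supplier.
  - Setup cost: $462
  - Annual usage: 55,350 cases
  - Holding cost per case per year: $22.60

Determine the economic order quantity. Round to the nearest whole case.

Q* = √(2·D·S / H) = √(2·55,350·462 / 22.6) = √2,262,982.3 ≈ 1,504.32

1,504 cases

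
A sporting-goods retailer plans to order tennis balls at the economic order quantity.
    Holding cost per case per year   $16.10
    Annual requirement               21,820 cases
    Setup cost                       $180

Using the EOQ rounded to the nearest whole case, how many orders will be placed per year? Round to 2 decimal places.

Q* = √(2·D·S / H) = √(2·21,820·180 / 16.1) = √487,900.6 ≈ 698.50 → Q = 698
Orders per year = D/Q = 21,820 / 698 = 31.261

31.26 orders per year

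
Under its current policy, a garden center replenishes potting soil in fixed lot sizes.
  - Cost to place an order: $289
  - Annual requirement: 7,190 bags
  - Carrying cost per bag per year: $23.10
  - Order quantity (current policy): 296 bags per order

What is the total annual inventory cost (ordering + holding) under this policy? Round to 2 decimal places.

Annual ordering cost = (D/Q)·S = (7,190/296) × 289 = $7,019.97
Annual holding cost  = (Q/2)·H = (296/2) × 23.1 = $3,418.80
Total = $7,019.97 + $3,418.80 = $10,438.77

$10,438.77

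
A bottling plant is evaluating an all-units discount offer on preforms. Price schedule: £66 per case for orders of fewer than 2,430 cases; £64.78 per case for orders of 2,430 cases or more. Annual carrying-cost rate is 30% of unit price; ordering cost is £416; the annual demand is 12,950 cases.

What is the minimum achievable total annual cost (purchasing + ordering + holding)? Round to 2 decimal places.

H₁ = 30%×£66 = £19.8000;  H₂ = 30%×£64.78 = £19.4340
EOQ₁ = √(2×12,950×416/19.8000) = 737.67  (< 2,430, feasible at tier 1)
EOQ₂ = √(2×12,950×416/19.4340) = 744.59  (< 2,430 → use Q = 2,430 at tier-2 price)
TC(tier 1 (EOQ₁), Q≈737.7) = £869,305.93
TC(tier 2, Q≈2,430.0) = £864,730.26
Minimum at tier 2: £864,730.26

£864,730.26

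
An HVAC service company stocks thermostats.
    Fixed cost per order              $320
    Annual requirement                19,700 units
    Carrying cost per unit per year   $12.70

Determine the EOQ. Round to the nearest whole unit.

EOQ = √(2DS/H) = √(2 × 19,700 × 320 / 12.7)
    = √(992,755.91) ≈ 996.37

996 units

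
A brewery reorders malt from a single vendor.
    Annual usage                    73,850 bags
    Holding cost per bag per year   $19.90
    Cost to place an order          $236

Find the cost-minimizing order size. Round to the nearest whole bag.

Q* = √(2·D·S / H) = √(2·73,850·236 / 19.9) = √1,751,618.1 ≈ 1,323.49

1,323 bags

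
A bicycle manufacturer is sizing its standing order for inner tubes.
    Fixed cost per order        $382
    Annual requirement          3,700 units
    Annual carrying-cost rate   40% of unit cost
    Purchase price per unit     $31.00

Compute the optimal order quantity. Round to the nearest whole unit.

Carrying cost H = $31 × 40% = $12.4000/unit/yr
Optimal lot size Q* = (2 × 3,700 × $382 / $12.4)^½ ≈ 477.46

477 units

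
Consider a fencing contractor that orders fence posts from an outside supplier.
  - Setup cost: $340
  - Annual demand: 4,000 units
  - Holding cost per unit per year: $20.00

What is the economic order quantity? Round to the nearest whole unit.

369 units

EOQ = √(2DS/H) = √(2 × 4,000 × 340 / 20)
    = √(136,000.00) ≈ 368.78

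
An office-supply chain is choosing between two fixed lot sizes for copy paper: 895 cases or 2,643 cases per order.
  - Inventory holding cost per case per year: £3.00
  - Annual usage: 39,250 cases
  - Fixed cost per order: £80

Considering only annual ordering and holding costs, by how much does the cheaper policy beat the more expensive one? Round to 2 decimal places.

TC(Q) = (D/Q)S + (Q/2)H
TC(895) = (39,250/895)×80 + (895/2)×3 = £4,850.88
TC(2,643) = (39,250/2,643)×80 + (2,643/2)×3 = £5,152.54
Lots of 895 are cheaper by £301.66.

£301.66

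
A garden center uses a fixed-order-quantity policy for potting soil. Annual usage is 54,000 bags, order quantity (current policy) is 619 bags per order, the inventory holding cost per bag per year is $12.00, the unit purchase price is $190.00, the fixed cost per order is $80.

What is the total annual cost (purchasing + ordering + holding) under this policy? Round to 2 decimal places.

Orders/yr = 54,000/619 = 87.237; ordering cost = 87.237 × $80 = $6,979.00
Average inventory = 619/2 = 309.5; holding cost = 309.5 × $12 = $3,714.00
Purchase cost = D·C = 54,000 × 190 = $10,260,000.00
Total = $6,979.00 + $3,714.00 + $10,260,000.00 = $10,270,693.00

$10,270,693.00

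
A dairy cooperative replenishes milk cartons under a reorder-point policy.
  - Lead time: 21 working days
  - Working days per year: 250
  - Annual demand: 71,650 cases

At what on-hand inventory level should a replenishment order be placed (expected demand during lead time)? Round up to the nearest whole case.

6,019 cases

Daily demand d = 71,650 / 250 = 286.600 cases/day
Demand during lead time = 286.600 × 21 = 6,018.60
Reorder point = 6,018.60 → round up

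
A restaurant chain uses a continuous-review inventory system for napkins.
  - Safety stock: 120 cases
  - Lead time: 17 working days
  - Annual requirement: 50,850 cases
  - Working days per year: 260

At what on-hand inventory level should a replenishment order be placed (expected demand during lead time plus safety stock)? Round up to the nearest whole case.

Daily demand d = 50,850 / 260 = 195.577 cases/day
Demand during lead time = 195.577 × 17 = 3,324.81
Reorder point = 3,324.81 + 120 = 3,444.81 → round up

3,445 cases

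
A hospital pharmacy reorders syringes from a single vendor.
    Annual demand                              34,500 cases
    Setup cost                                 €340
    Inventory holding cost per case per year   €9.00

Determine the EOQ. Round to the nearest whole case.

Q* = √(2·D·S / H) = √(2·34,500·340 / 9) = √2,606,666.7 ≈ 1,614.52

1,615 cases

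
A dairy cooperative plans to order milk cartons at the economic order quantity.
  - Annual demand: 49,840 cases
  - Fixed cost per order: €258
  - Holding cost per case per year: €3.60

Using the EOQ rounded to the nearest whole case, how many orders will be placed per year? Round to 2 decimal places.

18.65 orders per year

EOQ = √(2DS/H) = √(2 × 49,840 × 258 / 3.6)
    = √(7,143,733.33) ≈ 2,672.78 → Q = 2,673
Orders per year = D/Q = 49,840 / 2,673 = 18.646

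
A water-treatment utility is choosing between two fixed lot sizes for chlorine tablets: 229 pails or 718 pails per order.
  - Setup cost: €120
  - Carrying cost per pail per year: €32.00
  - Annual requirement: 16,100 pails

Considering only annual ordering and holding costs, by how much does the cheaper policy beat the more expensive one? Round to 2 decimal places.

€2,078.13

TC(Q) = (D/Q)S + (Q/2)H
TC(229) = (16,100/229)×120 + (229/2)×32 = €12,100.68
TC(718) = (16,100/718)×120 + (718/2)×32 = €14,178.81
|ΔTC| = |€12,100.68 − €14,178.81| = €2,078.13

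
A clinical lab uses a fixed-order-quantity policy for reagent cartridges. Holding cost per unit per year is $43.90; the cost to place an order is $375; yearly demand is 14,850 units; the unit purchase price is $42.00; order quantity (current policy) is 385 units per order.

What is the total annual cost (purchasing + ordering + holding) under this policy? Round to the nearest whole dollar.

Orders/yr = 14,850/385 = 38.571; ordering cost = 38.571 × $375 = $14,464.29
Average inventory = 385/2 = 192.5; holding cost = 192.5 × $43.9 = $8,450.75
Purchase cost = D·C = 14,850 × 42 = $623,700.00
Total = $14,464.29 + $8,450.75 + $623,700.00 = $646,615.04

$646,615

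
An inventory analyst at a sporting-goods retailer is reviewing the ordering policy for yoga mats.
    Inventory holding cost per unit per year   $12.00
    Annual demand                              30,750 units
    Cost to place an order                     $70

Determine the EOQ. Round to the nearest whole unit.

599 units

2DS/H = 2·30,750·70/12 = 358,750.00
EOQ = √358,750.00 ≈ 598.96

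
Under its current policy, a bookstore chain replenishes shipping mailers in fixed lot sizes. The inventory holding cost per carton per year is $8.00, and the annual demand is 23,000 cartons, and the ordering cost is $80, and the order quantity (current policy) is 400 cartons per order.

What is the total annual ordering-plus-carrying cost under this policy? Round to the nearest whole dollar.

Orders/yr = 23,000/400 = 57.500; ordering cost = 57.500 × $80 = $4,600.00
Average inventory = 400/2 = 200; holding cost = 200 × $8 = $1,600.00
Total = $4,600.00 + $1,600.00 = $6,200.00

$6,200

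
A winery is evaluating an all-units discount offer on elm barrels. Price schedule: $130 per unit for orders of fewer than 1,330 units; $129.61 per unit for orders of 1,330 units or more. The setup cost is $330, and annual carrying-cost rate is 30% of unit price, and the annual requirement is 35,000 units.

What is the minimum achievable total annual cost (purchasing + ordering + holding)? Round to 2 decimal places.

$4,570,891.41

H₁ = 30%×$130 = $39.0000;  H₂ = 30%×$129.61 = $38.8830
EOQ₁ = √(2×35,000×330/39.0000) = 769.62  (< 1,330, feasible at tier 1)
EOQ₂ = √(2×35,000×330/38.8830) = 770.77  (< 1,330 → use Q = 1,330 at tier-2 price)
TC(tier 1 (EOQ₁), Q≈769.6) = $4,580,015.00
TC(tier 2, Q≈1,330.0) = $4,570,891.41
Minimum at tier 2: $4,570,891.41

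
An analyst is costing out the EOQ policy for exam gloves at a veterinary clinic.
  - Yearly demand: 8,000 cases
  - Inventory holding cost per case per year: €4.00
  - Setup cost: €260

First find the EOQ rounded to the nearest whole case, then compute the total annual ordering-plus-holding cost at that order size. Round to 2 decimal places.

€4,079.22

Optimal lot size Q* = (2 × 8,000 × €260 / €4)^½ ≈ 1,019.80 → Q = 1,020 cases
Orders/yr = 8,000/1,020 = 7.843; ordering cost = 7.843 × €260 = €2,039.22
Average inventory = 1,020/2 = 510; holding cost = 510 × €4 = €2,040.00
Total = €2,039.22 + €2,040.00 = €4,079.22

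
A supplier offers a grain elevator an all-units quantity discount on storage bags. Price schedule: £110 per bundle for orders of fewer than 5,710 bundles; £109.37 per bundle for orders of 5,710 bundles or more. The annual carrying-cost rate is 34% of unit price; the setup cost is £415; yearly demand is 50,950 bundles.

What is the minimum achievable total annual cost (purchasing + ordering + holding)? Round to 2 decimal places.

£5,644,269.21

H₁ = 34%×£110 = £37.4000;  H₂ = 34%×£109.37 = £37.1858
EOQ₁ = √(2×50,950×415/37.4000) = 1,063.35  (< 5,710, feasible at tier 1)
EOQ₂ = √(2×50,950×415/37.1858) = 1,066.41  (< 5,710 → use Q = 5,710 at tier-2 price)
TC(tier 1 (EOQ₁), Q≈1,063.3) = £5,644,269.21
TC(tier 2, Q≈5,710.0) = £5,682,269.98
Minimum at tier 1 (EOQ₁): £5,644,269.21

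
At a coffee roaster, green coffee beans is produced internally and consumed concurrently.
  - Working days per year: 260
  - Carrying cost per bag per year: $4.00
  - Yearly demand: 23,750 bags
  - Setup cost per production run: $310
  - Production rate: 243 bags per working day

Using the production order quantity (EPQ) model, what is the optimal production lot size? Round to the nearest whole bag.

d = 23,750/260 = 91.3462 bags/day;  effective holding cost H(1 − d/p) = 4·(1 − 91.3462/243) = 2.49636
Q* = √(2DS / H_eff) = √(2·23,750·310 / 2.49636) ≈ 2,428.70

2,429 bags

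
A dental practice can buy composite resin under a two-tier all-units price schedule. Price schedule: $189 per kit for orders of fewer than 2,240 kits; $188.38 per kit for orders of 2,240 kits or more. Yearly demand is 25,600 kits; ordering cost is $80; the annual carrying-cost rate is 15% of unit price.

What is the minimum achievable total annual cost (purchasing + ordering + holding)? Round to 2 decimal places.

$4,849,175.97

H₁ = 15%×$189 = $28.3500;  H₂ = 15%×$188.38 = $28.2570
EOQ₁ = √(2×25,600×80/28.3500) = 380.10  (< 2,240, feasible at tier 1)
EOQ₂ = √(2×25,600×80/28.2570) = 380.73  (< 2,240 → use Q = 2,240 at tier-2 price)
TC(tier 1 (EOQ₁), Q≈380.1) = $4,849,175.97
TC(tier 2, Q≈2,240.0) = $4,855,090.13
Minimum at tier 1 (EOQ₁): $4,849,175.97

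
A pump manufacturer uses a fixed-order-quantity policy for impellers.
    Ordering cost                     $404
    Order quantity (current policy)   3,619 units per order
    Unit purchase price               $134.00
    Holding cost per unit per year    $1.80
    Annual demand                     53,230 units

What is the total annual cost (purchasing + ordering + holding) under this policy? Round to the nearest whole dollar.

Annual ordering cost = (D/Q)·S = (53,230/3,619) × 404 = $5,942.23
Annual holding cost  = (Q/2)·H = (3,619/2) × 1.8 = $3,257.10
Purchase cost = D·C = 53,230 × 134 = $7,132,820.00
Total = $5,942.23 + $3,257.10 + $7,132,820.00 = $7,142,019.33

$7,142,019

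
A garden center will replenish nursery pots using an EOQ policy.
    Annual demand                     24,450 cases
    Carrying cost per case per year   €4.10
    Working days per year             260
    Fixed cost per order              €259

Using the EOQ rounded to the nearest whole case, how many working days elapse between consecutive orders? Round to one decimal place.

18.7 days

EOQ = √(2DS/H) = √(2 × 24,450 × 259 / 4.1)
    = √(3,089,048.78) ≈ 1,757.57 → Q = 1,758 cases
Cycle time = (working days × Q)/D = (260 × 1,758) / 24,450 = 18.694 days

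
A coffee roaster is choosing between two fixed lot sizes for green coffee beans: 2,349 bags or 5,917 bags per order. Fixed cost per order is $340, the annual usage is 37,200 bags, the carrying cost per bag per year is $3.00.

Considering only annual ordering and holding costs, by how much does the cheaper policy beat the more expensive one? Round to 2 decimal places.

$2,105.15

Annual cost at Q: ordering D·S/Q plus holding Q·H/2.
TC(2,349) = (37,200/2,349)×340 + (2,349/2)×3 = $8,907.92
TC(5,917) = (37,200/5,917)×340 + (5,917/2)×3 = $11,013.07
|ΔTC| = |$8,907.92 − $11,013.07| = $2,105.15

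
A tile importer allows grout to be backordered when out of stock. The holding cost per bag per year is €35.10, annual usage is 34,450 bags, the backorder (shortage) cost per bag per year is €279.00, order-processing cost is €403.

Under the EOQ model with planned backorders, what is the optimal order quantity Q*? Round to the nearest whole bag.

944 bags

Q* = √(2DS/H) · √((H + b)/b)
   = √(2 × 34,450 × 403 / 35.1) · √((35.1 + 279) / 279)
   = 889.423 × 1.0610 ≈ 943.71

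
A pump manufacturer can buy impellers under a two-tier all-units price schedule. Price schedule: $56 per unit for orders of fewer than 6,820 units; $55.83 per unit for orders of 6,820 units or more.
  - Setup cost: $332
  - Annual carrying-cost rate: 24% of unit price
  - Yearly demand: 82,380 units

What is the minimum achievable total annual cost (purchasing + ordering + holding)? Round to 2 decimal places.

$4,640,394.06

H₁ = 24%×$56 = $13.4400;  H₂ = 24%×$55.83 = $13.3992
EOQ₁ = √(2×82,380×332/13.4400) = 2,017.42  (< 6,820, feasible at tier 1)
EOQ₂ = √(2×82,380×332/13.3992) = 2,020.48  (< 6,820 → use Q = 6,820 at tier-2 price)
TC(tier 1 (EOQ₁), Q≈2,017.4) = $4,640,394.06
TC(tier 2, Q≈6,820.0) = $4,648,976.96
Minimum at tier 1 (EOQ₁): $4,640,394.06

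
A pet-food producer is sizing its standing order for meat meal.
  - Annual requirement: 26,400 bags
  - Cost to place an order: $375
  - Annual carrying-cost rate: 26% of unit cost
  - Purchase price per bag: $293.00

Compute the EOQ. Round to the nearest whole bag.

Holding cost per bag per year: H = 26% × $293 = $76.1800
EOQ = √(2DS/H) = √(2 × 26,400 × 375 / 76.18)
    = √(259,910.74) ≈ 509.81

510 bags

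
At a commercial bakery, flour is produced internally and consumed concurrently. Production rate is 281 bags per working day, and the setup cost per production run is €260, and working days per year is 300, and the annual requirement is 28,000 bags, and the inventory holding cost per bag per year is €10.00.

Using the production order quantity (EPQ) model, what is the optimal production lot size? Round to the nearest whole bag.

1,477 bags

Daily demand d = 28,000/300 = 93.333; p = 281; 1 − d/p = 0.66785
EPQ = √(2DS / (H(1 − d/p)))
    = √(2 × 28,000 × 260 / (10 × 0.66785)) ≈ 1,476.52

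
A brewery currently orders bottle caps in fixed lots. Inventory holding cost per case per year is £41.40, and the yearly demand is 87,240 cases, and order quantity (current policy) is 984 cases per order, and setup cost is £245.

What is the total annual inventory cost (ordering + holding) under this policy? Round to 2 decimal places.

£42,090.14

Annual ordering cost = (D/Q)·S = (87,240/984) × 245 = £21,721.34
Annual holding cost  = (Q/2)·H = (984/2) × 41.4 = £20,368.80
Total = £21,721.34 + £20,368.80 = £42,090.14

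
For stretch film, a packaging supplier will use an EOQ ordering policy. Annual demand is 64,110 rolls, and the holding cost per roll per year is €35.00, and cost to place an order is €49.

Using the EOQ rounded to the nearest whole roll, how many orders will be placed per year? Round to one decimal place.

151.2 orders per year

Optimal lot size Q* = (2 × 64,110 × €49 / €35)^½ ≈ 423.68 → Q = 424
Orders per year = D/Q = 64,110 / 424 = 151.203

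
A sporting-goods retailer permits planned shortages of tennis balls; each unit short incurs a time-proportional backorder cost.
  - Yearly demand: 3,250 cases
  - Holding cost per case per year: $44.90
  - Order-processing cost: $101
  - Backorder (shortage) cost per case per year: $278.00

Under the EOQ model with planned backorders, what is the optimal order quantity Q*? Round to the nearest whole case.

130 cases

Q* = √(2DS/H) · √((H + b)/b)
   = √(2 × 3,250 × 101 / 44.9) · √((44.9 + 278) / 278)
   = 120.919 × 1.0777 ≈ 130.32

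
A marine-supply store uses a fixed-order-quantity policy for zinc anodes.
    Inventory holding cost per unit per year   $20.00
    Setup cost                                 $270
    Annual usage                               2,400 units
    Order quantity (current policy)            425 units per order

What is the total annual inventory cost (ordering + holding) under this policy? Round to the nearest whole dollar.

Ordering: D/Q × S = 2,400/425 × $270 = $1,524.71
Holding:  Q/2 × H = 425/2 × $20 = $4,250.00
Total = $1,524.71 + $4,250.00 = $5,774.71

$5,775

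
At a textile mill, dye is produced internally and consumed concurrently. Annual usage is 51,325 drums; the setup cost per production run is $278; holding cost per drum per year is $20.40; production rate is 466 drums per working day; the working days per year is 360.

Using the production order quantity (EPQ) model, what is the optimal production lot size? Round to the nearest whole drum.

1,420 drums

d = 51,325/360 = 142.5694 drums/day;  effective holding cost H(1 − d/p) = 20.4·(1 − 142.5694/466) = 14.15876
Q* = √(2DS / H_eff) = √(2·51,325·278 / 14.15876) ≈ 1,419.68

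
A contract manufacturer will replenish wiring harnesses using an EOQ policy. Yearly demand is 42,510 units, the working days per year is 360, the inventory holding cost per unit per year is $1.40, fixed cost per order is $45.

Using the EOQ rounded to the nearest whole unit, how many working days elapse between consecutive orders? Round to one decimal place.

14.0 days

Q* = √(2·D·S / H) = √(2·42,510·45 / 1.4) = √2,732,785.7 ≈ 1,653.11 → Q = 1,653 units
Days between orders = 360 / (D/Q) = 360 / 25.717 ≈ 13.999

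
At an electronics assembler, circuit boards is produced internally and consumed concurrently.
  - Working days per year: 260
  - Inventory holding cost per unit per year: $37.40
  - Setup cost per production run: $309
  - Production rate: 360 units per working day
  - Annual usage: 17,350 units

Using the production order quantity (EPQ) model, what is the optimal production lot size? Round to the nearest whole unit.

Daily demand d = 17,350/260 = 66.731; p = 360; 1 − d/p = 0.81464
EPQ = √(2DS / (H(1 − d/p)))
    = √(2 × 17,350 × 309 / (37.4 × 0.81464)) ≈ 593.23

593 units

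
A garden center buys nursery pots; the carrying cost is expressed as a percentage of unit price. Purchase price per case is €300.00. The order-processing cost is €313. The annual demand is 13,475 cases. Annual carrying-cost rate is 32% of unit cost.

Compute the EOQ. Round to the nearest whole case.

H = i·C = 0.32 × €300 = €96.0000 per case-year
Optimal lot size Q* = (2 × 13,475 × €313 / €96)^½ ≈ 296.43

296 cases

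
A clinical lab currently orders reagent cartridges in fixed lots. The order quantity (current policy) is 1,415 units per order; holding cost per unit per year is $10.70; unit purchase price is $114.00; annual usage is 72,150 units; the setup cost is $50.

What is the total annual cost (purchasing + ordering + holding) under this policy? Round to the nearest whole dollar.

Annual ordering cost = (D/Q)·S = (72,150/1,415) × 50 = $2,549.47
Annual holding cost  = (Q/2)·H = (1,415/2) × 10.7 = $7,570.25
Purchase cost = D·C = 72,150 × 114 = $8,225,100.00
Total = $2,549.47 + $7,570.25 + $8,225,100.00 = $8,235,219.72

$8,235,220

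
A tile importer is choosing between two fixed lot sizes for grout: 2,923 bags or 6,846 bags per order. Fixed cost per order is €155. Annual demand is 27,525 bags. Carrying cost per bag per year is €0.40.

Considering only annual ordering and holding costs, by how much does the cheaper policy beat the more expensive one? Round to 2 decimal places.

€51.80

Annual cost at Q: ordering D·S/Q plus holding Q·H/2.
TC(2,923) = (27,525/2,923)×155 + (2,923/2)×0.4 = €2,044.19
TC(6,846) = (27,525/6,846)×155 + (6,846/2)×0.4 = €1,992.39
|ΔTC| = |€2,044.19 − €1,992.39| = €51.80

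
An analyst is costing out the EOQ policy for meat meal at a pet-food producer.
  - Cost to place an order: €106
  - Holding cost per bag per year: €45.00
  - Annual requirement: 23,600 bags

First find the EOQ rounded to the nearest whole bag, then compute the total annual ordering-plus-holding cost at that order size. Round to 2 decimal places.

Optimal lot size Q* = (2 × 23,600 × €106 / €45)^½ ≈ 333.44 → Q = 333 bags
Orders/yr = 23,600/333 = 70.871; ordering cost = 70.871 × €106 = €7,512.31
Average inventory = 333/2 = 166.5; holding cost = 166.5 × €45 = €7,492.50
Total = €7,512.31 + €7,492.50 = €15,004.81

€15,004.81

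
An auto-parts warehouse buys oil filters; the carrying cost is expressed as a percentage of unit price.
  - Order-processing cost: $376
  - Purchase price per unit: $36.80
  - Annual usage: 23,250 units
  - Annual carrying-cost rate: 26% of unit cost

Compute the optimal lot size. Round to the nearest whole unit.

H = i·C = 0.26 × $36.8 = $9.5680 per unit-year
Optimal lot size Q* = (2 × 23,250 × $376 / $9.568)^½ ≈ 1,351.79

1,352 units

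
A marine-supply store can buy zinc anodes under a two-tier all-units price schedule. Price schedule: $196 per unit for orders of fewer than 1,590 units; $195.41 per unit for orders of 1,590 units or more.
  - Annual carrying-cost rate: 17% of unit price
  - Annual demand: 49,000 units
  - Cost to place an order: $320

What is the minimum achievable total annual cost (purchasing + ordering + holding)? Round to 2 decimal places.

H₁ = 17%×$196 = $33.3200;  H₂ = 17%×$195.41 = $33.2197
EOQ₁ = √(2×49,000×320/33.3200) = 970.14  (< 1,590, feasible at tier 1)
EOQ₂ = √(2×49,000×320/33.2197) = 971.61  (< 1,590 → use Q = 1,590 at tier-2 price)
TC(tier 1 (EOQ₁), Q≈970.1) = $9,636,325.15
TC(tier 2, Q≈1,590.0) = $9,611,361.30
Minimum at tier 2: $9,611,361.30

$9,611,361.30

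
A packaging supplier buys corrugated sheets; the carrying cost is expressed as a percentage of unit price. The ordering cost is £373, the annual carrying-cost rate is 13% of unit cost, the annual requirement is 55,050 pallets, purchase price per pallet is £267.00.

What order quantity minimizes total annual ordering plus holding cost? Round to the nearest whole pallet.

1,088 pallets

Holding cost per pallet per year: H = 13% × £267 = £34.7100
Optimal lot size Q* = (2 × 55,050 × £373 / £34.71)^½ ≈ 1,087.73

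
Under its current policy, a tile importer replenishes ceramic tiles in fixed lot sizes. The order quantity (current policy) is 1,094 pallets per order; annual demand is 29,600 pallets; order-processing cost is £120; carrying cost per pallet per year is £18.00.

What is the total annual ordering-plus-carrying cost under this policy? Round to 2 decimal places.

Orders/yr = 29,600/1,094 = 27.057; ordering cost = 27.057 × £120 = £3,246.80
Average inventory = 1,094/2 = 547; holding cost = 547 × £18 = £9,846.00
Total = £3,246.80 + £9,846.00 = £13,092.80

£13,092.80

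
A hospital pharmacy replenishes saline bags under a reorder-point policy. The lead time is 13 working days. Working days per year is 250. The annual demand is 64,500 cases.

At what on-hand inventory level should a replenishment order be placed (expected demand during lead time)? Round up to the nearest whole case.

3,354 cases

Daily demand d = 64,500 / 250 = 258.000 cases/day
Demand during lead time = 258.000 × 13 = 3,354.00
Reorder point = 3,354.00 → round up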